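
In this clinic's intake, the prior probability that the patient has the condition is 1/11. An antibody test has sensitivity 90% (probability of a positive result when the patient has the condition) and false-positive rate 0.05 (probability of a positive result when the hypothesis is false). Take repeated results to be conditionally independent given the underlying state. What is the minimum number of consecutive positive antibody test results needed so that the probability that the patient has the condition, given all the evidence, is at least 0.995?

Prior odds: (1/11) ÷ (10/11) = 0.1.
Likelihood ratio of a positive result = 0.9/0.05 = 18.
Target odds: 0.995 ÷ 0.005 = 199.
Need 0.1 × 18ⁿ ≥ 199, i.e. 18ⁿ ≥ 1990.
18² = 324 falls short of 1990 but 18³ = 5832 reaches it, so n = 3.

3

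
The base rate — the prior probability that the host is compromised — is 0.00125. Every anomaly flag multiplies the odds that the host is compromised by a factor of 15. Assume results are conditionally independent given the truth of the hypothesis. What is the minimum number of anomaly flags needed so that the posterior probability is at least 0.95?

4

Prior odds: 0.00125 ÷ 0.99875 = 1/799.
Likelihood ratio per anomaly flag = 15.
Target odds: 0.95 ÷ 0.05 = 19.
Require 15ⁿ ≥ 19 ÷ (1/799) = 15181.
15³ = 3375 falls short of 15181 but 15⁴ = 50625 reaches it, so n = 4.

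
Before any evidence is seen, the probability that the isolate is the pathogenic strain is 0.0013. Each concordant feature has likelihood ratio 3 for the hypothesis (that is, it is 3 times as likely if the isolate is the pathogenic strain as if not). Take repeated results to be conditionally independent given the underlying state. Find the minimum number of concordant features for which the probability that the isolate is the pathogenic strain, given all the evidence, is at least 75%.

8

Prior odds: 0.0013 ÷ 0.9987 = 13/9987.
Likelihood ratio per concordant feature = 3.
Target posterior odds = 0.75/0.25 = 3.
Require 3ⁿ ≥ 3 ÷ (13/9987) = 29961/13.
3⁷ = 2187 falls short of 29961/13 but 3⁸ = 6561 reaches it, so n = 8.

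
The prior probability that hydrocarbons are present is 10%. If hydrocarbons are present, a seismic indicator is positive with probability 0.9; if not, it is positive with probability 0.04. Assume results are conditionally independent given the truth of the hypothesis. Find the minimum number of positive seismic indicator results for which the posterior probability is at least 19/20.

Prior odds: 0.1 ÷ 0.9 = 1/9.
Likelihood ratio of a positive = 0.9/0.04 = 22.5.
Target posterior odds = 0.95/0.05 = 19.
Require 22.5ⁿ ≥ 19 ÷ (1/9) = 171.
22.5¹ = 22.5 falls short of 171 but 22.5² = 506.25 reaches it, so n = 2.

2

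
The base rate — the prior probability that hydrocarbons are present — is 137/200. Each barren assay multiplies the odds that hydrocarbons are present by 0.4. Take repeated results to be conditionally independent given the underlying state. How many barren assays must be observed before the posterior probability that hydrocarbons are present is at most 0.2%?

Prior odds: 0.685 ÷ 0.315 = 137/63.
Likelihood ratio per barren assay = 0.4.
Target posterior odds = 0.002/0.998 = 1/499.
Need (137/63) × 0.4ⁿ ≤ 1/499, i.e. 0.4ⁿ ≤ 63/68363.
0.4⁷ = 128/78125 is still above 63/68363 but 0.4⁸ = 256/390625 is at or below it, so n = 8.

8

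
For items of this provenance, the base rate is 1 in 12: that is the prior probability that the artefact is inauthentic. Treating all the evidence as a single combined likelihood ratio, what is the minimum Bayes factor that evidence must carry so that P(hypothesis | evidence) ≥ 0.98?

Prior odds = (1/12)/(11/12) = 1/11.
Target odds = 0.98/0.02 = 49.
Required Bayes factor = 49 ÷ (1/11) = 539.

539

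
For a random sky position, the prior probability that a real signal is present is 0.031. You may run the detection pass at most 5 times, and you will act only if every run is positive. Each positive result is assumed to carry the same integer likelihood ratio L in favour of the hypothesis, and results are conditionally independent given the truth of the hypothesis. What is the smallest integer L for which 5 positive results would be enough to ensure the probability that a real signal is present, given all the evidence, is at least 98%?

Prior odds = 0.031/0.969 = 31/969.
Target odds = 0.98/0.02 = 49.
Need L⁵ ≥ 49 ÷ (31/969) = 47481/31.
4⁵ = 1024 < 47481/31 ≤ 3125 = 5⁵, so L = 5.

5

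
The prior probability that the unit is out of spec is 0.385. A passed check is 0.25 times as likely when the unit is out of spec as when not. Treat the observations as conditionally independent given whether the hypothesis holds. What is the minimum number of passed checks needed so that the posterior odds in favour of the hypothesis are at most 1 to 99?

Prior odds: 0.385 ÷ 0.615 = 77/123.
Likelihood ratio per passed check = 0.25.
Target odds = 1/99.
Need (77/123) × 0.25ⁿ ≤ 1/99, i.e. 0.25ⁿ ≤ 41/2541.
0.25² = 0.0625 is still above 41/2541 but 0.25³ = 0.015625 is at or below it, so n = 3.

3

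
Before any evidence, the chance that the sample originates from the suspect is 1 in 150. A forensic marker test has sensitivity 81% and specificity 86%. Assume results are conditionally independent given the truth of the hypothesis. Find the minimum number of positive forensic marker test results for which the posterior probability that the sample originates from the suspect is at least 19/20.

Prior odds = (1/150)/(149/150) = 1/149.
False-positive rate = 1 − 0.86 = 0.14; likelihood ratio of a positive = 0.81/0.14 = 81/14.
Target posterior odds = 0.95/0.05 = 19.
Require (81/14)ⁿ ≥ 19 ÷ (1/149) = 2831.
(81/14)⁴ = 43046721/38416 falls short of 2831 but (81/14)⁵ ≈6483.13 reaches it, so n = 5.

5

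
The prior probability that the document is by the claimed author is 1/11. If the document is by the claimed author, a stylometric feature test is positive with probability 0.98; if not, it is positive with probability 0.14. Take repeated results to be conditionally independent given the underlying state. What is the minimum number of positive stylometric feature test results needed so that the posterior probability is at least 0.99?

Prior odds: (1/11) ÷ (10/11) = 0.1.
Likelihood ratio of a positive = 0.98/0.14 = 7.
Target odds: 0.99 ÷ 0.01 = 99.
Require 7ⁿ ≥ 99 ÷ 0.1 = 990.
7³ = 343 falls short of 990 but 7⁴ = 2401 reaches it, so n = 4.

4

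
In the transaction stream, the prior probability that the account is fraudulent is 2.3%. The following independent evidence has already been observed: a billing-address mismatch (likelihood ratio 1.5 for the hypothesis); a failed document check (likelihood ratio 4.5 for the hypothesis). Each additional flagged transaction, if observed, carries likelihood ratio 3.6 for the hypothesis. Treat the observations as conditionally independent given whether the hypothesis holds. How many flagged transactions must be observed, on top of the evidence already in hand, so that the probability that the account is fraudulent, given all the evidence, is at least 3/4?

Prior odds = 0.023/0.977 = 23/977.
Combined Bayes factor of the evidence already in hand = 1.5 × 4.5 = 6.75.
Odds after that evidence = (23/977) × 6.75 = 621/3908.
Target odds = 0.75/0.25 = 3.
Need 3.6ⁿ ≥ 3 ÷ (621/3908) = 3908/207.
3.6² = 12.96 falls short of 3908/207 but 3.6³ = 46.656 reaches it, so n = 3.

3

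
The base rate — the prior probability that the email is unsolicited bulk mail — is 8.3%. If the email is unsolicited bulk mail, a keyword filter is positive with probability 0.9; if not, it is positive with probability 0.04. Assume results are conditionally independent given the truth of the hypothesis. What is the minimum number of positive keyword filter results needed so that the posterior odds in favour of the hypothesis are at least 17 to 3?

2

Prior odds: 0.083 ÷ 0.917 = 83/917.
Likelihood ratio of a positive = 0.9/0.04 = 22.5.
Target odds = 17/3.
Need (83/917) × 22.5ⁿ ≥ 17/3, i.e. 22.5ⁿ ≥ 15589/249.
22.5¹ = 22.5 falls short of 15589/249 but 22.5² = 506.25 reaches it, so n = 2.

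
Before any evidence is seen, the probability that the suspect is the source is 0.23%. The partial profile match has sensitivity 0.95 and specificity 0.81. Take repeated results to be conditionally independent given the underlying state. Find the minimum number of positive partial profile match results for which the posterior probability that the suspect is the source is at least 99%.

Prior odds: 0.0023 ÷ 0.9977 = 23/9977.
False-positive rate = 1 − 0.81 = 0.19; likelihood ratio of a positive = 0.95/0.19 = 5.
Target posterior odds = 0.99/0.01 = 99.
Need (23/9977) × 5ⁿ ≥ 99, i.e. 5ⁿ ≥ 987723/23.
5⁶ = 15625 falls short of 987723/23 but 5⁷ = 78125 reaches it, so n = 7.

7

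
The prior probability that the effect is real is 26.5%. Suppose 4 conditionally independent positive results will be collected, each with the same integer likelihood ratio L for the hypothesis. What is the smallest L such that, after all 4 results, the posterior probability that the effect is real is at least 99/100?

5

Prior odds = 0.265/0.735 = 53/147.
Target odds = 0.99/0.01 = 99.
Need L⁴ ≥ 99 ÷ (53/147) = 14553/53.
4⁴ = 256 < 14553/53 ≤ 625 = 5⁴, so L = 5.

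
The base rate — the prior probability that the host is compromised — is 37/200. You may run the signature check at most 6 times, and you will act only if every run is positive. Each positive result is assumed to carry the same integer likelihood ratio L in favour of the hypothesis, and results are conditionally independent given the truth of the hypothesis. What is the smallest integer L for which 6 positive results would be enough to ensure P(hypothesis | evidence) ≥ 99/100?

3

Prior odds = 0.185/0.815 = 37/163.
Target odds = 0.99/0.01 = 99.
Need L⁶ ≥ 99 ÷ (37/163) = 16137/37.
2⁶ = 64 < 16137/37 ≤ 729 = 3⁶, so L = 3.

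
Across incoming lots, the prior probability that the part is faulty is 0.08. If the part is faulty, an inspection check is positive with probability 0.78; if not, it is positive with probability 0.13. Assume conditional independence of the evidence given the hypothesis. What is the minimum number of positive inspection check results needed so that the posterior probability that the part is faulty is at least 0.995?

5

Prior odds: 0.08 ÷ 0.92 = 2/23.
Likelihood ratio of a positive = 0.78/0.13 = 6.
Target posterior odds = 0.995/0.005 = 199.
Need (2/23) × 6ⁿ ≥ 199, i.e. 6ⁿ ≥ 2288.5.
6⁴ = 1296 falls short of 2288.5 but 6⁵ = 7776 reaches it, so n = 5.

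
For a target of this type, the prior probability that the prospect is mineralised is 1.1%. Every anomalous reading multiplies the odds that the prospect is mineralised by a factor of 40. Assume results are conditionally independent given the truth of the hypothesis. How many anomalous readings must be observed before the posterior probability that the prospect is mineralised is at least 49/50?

Prior odds = 0.011/0.989 = 11/989.
Likelihood ratio per anomalous reading = 40.
Target odds: 0.98 ÷ 0.02 = 49.
Need (11/989) × 40ⁿ ≥ 49, i.e. 40ⁿ ≥ 48461/11.
40² = 1600 falls short of 48461/11 but 40³ = 64000 reaches it, so n = 3.

3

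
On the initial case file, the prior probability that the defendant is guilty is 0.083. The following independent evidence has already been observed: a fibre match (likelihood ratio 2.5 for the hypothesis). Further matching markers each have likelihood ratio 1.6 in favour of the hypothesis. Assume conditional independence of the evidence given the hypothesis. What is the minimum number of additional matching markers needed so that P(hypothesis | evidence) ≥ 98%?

12

Prior odds = 0.083/0.917 = 83/917.
Bayes factor of the evidence already in hand = 2.5.
Odds after that evidence = (83/917) × 2.5 = 415/1834.
Target odds = 0.98/0.02 = 49.
Need 1.6ⁿ ≥ 49 ÷ (415/1834) = 89866/415.
1.6¹¹ ≈175.922 falls short of 89866/415 but 1.6¹² ≈281.475 reaches it, so n = 12.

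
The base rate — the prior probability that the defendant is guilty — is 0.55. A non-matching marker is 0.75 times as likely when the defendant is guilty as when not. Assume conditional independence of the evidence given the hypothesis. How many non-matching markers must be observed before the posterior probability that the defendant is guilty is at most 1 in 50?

Prior odds = 0.55/0.45 = 11/9.
Likelihood ratio per non-matching marker = 0.75.
Target odds: 0.02 ÷ 0.98 = 1/49.
Need (11/9) × 0.75ⁿ ≤ 1/49, i.e. 0.75ⁿ ≤ 9/539.
0.75¹⁴ = 4782969/268435456 is still above 9/539 but 0.75¹⁵ ≈0.0133635 is at or below it, so n = 15.

15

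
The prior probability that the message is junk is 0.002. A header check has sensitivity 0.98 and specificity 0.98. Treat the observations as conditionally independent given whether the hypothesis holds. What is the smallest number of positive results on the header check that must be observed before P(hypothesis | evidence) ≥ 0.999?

Prior odds: 0.002 ÷ 0.998 = 1/499.
False-positive rate = 1 − 0.98 = 0.02; likelihood ratio of a positive = 0.98/0.02 = 49.
Target odds: 0.999 ÷ 0.001 = 999.
Need (1/499) × 49ⁿ ≥ 999, i.e. 49ⁿ ≥ 498501.
49³ = 117649 falls short of 498501 but 49⁴ = 5764801 reaches it, so n = 4.

4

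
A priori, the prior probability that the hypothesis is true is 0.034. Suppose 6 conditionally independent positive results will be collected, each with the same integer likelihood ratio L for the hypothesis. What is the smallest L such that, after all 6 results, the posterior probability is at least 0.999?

Prior odds = 0.034/0.966 = 17/483.
Target odds = 0.999/0.001 = 999.
Need L⁶ ≥ 999 ÷ (17/483) = 482517/17.
5⁶ = 15625 < 482517/17 ≤ 46656 = 6⁶, so L = 6.

6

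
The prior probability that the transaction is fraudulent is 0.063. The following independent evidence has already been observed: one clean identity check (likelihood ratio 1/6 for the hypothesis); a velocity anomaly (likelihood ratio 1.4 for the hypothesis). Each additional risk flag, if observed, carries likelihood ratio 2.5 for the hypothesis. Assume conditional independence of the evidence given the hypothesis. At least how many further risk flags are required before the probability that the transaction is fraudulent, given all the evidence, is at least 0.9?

7

Prior odds = 0.063/0.937 = 63/937.
Combined Bayes factor of the evidence already in hand = (1/6) × 1.4 = 7/30.
Odds after that evidence = (63/937) × 7/30 = 147/9370.
Target odds = 0.9/0.1 = 9.
Need 2.5ⁿ ≥ 9 ÷ (147/9370) = 28110/49.
2.5⁶ = 244.140625 falls short of 28110/49 but 2.5⁷ = 610.3515625 reaches it, so n = 7.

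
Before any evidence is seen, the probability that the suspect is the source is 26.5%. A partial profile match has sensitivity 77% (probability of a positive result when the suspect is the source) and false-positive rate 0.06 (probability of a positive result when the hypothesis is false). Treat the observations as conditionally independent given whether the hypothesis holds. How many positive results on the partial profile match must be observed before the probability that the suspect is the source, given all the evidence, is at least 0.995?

Prior odds = 0.265/0.735 = 53/147.
Likelihood ratio of a positive result = 0.77/0.06 = 77/6.
Target odds: 0.995 ÷ 0.005 = 199.
Need (53/147) × (77/6)ⁿ ≥ 199, i.e. (77/6)ⁿ ≥ 29253/53.
(77/6)² = 5929/36 falls short of 29253/53 but (77/6)³ = 456533/216 reaches it, so n = 3.

3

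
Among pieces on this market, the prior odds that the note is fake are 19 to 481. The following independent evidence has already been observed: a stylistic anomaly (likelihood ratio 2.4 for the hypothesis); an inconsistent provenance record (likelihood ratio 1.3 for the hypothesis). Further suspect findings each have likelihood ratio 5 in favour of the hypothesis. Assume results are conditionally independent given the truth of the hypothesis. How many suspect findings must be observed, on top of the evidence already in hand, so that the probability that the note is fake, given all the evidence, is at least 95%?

Prior odds = 19/481.
Combined Bayes factor of the evidence already in hand = 2.4 × 1.3 = 3.12.
Odds after that evidence = (19/481) × 3.12 = 114/925.
Target odds = 0.95/0.05 = 19.
Need 5ⁿ ≥ 19 ÷ (114/925) = 925/6.
5³ = 125 falls short of 925/6 but 5⁴ = 625 reaches it, so n = 4.

4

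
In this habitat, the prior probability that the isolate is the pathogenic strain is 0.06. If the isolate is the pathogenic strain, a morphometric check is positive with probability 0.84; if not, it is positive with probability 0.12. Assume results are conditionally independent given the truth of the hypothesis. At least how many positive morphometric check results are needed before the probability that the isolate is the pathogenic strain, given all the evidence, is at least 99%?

Prior odds: 0.06 ÷ 0.94 = 3/47.
Likelihood ratio of a positive = 0.84/0.12 = 7.
Target posterior odds = 0.99/0.01 = 99.
Need (3/47) × 7ⁿ ≥ 99, i.e. 7ⁿ ≥ 1551.
7³ = 343 falls short of 1551 but 7⁴ = 2401 reaches it, so n = 4.

4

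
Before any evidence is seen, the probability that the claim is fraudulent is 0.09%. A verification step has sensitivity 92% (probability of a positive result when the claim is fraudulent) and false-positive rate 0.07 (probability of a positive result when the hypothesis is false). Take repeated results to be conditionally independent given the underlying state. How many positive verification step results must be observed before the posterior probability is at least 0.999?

6

Prior odds = 0.0009/0.9991 = 9/9991.
Likelihood ratio of a positive result = 0.92/0.07 = 92/7.
Target posterior odds = 0.999/0.001 = 999.
Require (92/7)ⁿ ≥ 999 ÷ (9/9991) = 1109001.
(92/7)⁵ ≈392147 falls short of 1109001 but (92/7)⁶ ≈5.15393e+06 reaches it, so n = 6.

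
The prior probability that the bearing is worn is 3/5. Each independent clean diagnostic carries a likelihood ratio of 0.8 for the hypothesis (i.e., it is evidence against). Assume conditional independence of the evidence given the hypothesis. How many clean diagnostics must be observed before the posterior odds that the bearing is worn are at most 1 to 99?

Prior odds = 0.6/0.4 = 1.5.
Likelihood ratio per clean diagnostic = 0.8.
Target odds = 1/99.
Need 1.5 × 0.8ⁿ ≤ 1/99, i.e. 0.8ⁿ ≤ 2/297.
0.8²² ≈0.0073787 is still above 2/297 but 0.8²³ ≈0.00590296 is at or below it, so n = 23.

23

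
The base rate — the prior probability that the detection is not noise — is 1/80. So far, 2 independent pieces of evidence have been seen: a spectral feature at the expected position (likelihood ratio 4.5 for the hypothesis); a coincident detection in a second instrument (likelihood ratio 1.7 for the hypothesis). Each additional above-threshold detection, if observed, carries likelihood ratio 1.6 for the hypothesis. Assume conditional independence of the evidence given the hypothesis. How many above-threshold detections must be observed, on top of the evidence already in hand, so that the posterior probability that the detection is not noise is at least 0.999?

20

Prior odds = 0.0125/0.9875 = 1/79.
Combined Bayes factor of the evidence already in hand = 4.5 × 1.7 = 7.65.
Odds after that evidence = (1/79) × 7.65 = 153/1580.
Target odds = 0.999/0.001 = 999.
Need 1.6ⁿ ≥ 999 ÷ (153/1580) = 175380/17.
1.6¹⁹ ≈7555.79 falls short of 175380/17 but 1.6²⁰ ≈12089.3 reaches it, so n = 20.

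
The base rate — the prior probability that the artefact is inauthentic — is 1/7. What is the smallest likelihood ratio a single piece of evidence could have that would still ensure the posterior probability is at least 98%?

294

Prior odds = (1/7)/(6/7) = 1/6.
Target odds = 0.98/0.02 = 49.
Required Bayes factor = 49 ÷ (1/6) = 294.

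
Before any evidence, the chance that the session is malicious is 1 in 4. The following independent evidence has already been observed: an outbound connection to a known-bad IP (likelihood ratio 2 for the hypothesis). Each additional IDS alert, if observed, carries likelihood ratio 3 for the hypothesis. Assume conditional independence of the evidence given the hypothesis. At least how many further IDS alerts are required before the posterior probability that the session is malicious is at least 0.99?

5

Prior odds = 0.25/0.75 = 1/3.
Bayes factor of the evidence already in hand = 2.
Odds after that evidence = (1/3) × 2 = 2/3.
Target odds = 0.99/0.01 = 99.
Need 3ⁿ ≥ 99 ÷ (2/3) = 148.5.
3⁴ = 81 falls short of 148.5 but 3⁵ = 243 reaches it, so n = 5.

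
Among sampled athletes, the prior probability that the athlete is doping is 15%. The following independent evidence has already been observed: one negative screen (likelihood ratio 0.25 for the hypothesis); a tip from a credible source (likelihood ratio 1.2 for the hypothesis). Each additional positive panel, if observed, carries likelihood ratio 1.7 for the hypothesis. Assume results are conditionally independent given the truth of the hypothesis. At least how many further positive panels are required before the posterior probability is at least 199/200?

Prior odds = 0.15/0.85 = 3/17.
Combined Bayes factor of the evidence already in hand = 0.25 × 1.2 = 0.3.
Odds after that evidence = (3/17) × 0.3 = 9/170.
Target odds = 0.995/0.005 = 199.
Need 1.7ⁿ ≥ 199 ÷ (9/170) = 33830/9.
1.7¹⁵ ≈2862.42 falls short of 33830/9 but 1.7¹⁶ ≈4866.12 reaches it, so n = 16.

16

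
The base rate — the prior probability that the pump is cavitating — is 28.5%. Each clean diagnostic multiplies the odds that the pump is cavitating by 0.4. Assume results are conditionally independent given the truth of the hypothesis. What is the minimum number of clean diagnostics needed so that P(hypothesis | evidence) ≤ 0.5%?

5

Prior odds: 0.285 ÷ 0.715 = 57/143.
Likelihood ratio per clean diagnostic = 0.4.
Target posterior odds = 0.005/0.995 = 1/199.
Require 0.4ⁿ ≤ 1/199 ÷ (57/143) = 143/11343.
0.4⁴ = 0.0256 is still above 143/11343 but 0.4⁵ = 0.01024 is at or below it, so n = 5.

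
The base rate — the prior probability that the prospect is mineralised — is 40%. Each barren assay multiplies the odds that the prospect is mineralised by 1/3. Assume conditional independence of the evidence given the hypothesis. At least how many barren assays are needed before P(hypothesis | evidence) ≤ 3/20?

2

Prior odds: 0.4 ÷ 0.6 = 2/3.
Likelihood ratio per barren assay = 1/3.
Target odds: 0.15 ÷ 0.85 = 3/17.
Need (2/3) × (1/3)ⁿ ≤ 3/17, i.e. (1/3)ⁿ ≤ 9/34.
(1/3)¹ = 1/3 is still above 9/34 but (1/3)² = 1/9 is at or below it, so n = 2.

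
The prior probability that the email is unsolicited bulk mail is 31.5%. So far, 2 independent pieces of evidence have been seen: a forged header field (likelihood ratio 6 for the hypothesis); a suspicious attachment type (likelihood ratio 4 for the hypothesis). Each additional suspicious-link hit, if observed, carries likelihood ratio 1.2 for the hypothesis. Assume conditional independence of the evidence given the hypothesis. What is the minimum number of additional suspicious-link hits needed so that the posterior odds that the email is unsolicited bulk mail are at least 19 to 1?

3

Prior odds = 0.315/0.685 = 63/137.
Combined Bayes factor of the evidence already in hand = 6 × 4 = 24.
Odds after that evidence = (63/137) × 24 = 1512/137.
Target odds = 19.
Need 1.2ⁿ ≥ 19 ÷ (1512/137) = 2603/1512.
1.2² = 1.44 falls short of 2603/1512 but 1.2³ = 1.728 reaches it, so n = 3.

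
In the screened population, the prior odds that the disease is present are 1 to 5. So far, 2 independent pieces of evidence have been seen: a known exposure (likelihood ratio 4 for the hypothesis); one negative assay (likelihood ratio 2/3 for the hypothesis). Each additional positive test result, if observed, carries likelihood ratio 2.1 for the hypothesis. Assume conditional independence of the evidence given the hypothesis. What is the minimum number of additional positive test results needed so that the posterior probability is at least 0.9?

Prior odds = 0.2.
Combined Bayes factor of the evidence already in hand = 4 × (2/3) = 8/3.
Odds after that evidence = 0.2 × 8/3 = 8/15.
Target odds = 0.9/0.1 = 9.
Need 2.1ⁿ ≥ 9 ÷ (8/15) = 16.875.
2.1³ = 9.261 falls short of 16.875 but 2.1⁴ = 19.4481 reaches it, so n = 4.

4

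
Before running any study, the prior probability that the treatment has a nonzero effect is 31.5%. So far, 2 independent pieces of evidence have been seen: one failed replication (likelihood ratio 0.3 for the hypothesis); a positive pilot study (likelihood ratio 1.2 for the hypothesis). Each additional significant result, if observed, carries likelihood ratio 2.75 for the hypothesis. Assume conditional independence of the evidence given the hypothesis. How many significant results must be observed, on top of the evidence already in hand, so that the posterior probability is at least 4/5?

Prior odds = 0.315/0.685 = 63/137.
Combined Bayes factor of the evidence already in hand = 0.3 × 1.2 = 0.36.
Odds after that evidence = (63/137) × 0.36 = 567/3425.
Target odds = 0.8/0.2 = 4.
Need 2.75ⁿ ≥ 4 ÷ (567/3425) = 13700/567.
2.75³ = 20.796875 falls short of 13700/567 but 2.75⁴ = 57.19140625 reaches it, so n = 4.

4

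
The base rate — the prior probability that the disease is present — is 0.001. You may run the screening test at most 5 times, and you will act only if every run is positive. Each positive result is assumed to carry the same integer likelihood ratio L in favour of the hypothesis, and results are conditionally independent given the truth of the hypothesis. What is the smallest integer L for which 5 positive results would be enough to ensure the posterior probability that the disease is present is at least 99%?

10

Prior odds = 0.001/0.999 = 1/999.
Target odds = 0.99/0.01 = 99.
Need L⁵ ≥ 99 ÷ (1/999) = 98901.
9⁵ = 59049 < 98901 ≤ 100000 = 10⁵, so L = 10.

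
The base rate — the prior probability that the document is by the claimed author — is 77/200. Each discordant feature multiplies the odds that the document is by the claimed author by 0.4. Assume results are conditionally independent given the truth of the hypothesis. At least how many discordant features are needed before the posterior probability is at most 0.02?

4

Prior odds = 0.385/0.615 = 77/123.
Likelihood ratio per discordant feature = 0.4.
Target odds: 0.02 ÷ 0.98 = 1/49.
Need (77/123) × 0.4ⁿ ≤ 1/49, i.e. 0.4ⁿ ≤ 123/3773.
0.4³ = 0.064 is still above 123/3773 but 0.4⁴ = 0.0256 is at or below it, so n = 4.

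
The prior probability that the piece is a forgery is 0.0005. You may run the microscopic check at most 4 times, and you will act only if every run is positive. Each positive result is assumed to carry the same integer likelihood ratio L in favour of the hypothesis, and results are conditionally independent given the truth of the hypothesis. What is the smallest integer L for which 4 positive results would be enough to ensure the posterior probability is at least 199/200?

26

Prior odds = 0.0005/0.9995 = 1/1999.
Target odds = 0.995/0.005 = 199.
Need L⁴ ≥ 199 ÷ (1/1999) = 397801.
25⁴ = 390625 < 397801 ≤ 456976 = 26⁴, so L = 26.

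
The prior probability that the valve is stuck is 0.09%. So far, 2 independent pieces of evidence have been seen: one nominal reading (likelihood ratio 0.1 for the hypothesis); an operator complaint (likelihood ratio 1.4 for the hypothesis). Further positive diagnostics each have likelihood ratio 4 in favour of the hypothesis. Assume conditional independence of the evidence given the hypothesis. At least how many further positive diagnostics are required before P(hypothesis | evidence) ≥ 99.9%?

Prior odds = 0.0009/0.9991 = 9/9991.
Combined Bayes factor of the evidence already in hand = 0.1 × 1.4 = 0.14.
Odds after that evidence = (9/9991) × 0.14 = 63/499550.
Target odds = 0.999/0.001 = 999.
Need 4ⁿ ≥ 999 ÷ (63/499550) = 55450050/7.
4¹¹ = 4194304 falls short of 55450050/7 but 4¹² = 16777216 reaches it, so n = 12.

12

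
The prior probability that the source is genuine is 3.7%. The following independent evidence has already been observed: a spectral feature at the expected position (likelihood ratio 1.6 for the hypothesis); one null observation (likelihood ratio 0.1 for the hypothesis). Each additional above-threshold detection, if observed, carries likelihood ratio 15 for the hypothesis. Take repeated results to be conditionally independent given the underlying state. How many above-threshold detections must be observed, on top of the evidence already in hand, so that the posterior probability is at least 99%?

4

Prior odds = 0.037/0.963 = 37/963.
Combined Bayes factor of the evidence already in hand = 1.6 × 0.1 = 0.16.
Odds after that evidence = (37/963) × 0.16 = 148/24075.
Target odds = 0.99/0.01 = 99.
Need 15ⁿ ≥ 99 ÷ (148/24075) = 2383425/148.
15³ = 3375 falls short of 2383425/148 but 15⁴ = 50625 reaches it, so n = 4.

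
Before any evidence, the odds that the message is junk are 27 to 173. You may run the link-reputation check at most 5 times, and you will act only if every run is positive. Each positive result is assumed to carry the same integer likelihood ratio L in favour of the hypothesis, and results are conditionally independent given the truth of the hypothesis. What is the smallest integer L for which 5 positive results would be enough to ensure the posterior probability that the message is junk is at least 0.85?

Prior odds = 27/173.
Target odds = 0.85/0.15 = 17/3.
Need L⁵ ≥ 17/3 ÷ (27/173) = 2941/81.
2⁵ = 32 < 2941/81 ≤ 243 = 3⁵, so L = 3.

3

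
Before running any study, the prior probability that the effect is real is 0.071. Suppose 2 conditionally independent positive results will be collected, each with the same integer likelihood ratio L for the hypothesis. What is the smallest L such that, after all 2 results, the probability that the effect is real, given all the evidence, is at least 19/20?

16

Prior odds = 0.071/0.929 = 71/929.
Target odds = 0.95/0.05 = 19.
Need L² ≥ 19 ÷ (71/929) = 17651/71.
15² = 225 < 17651/71 ≤ 256 = 16², so L = 16.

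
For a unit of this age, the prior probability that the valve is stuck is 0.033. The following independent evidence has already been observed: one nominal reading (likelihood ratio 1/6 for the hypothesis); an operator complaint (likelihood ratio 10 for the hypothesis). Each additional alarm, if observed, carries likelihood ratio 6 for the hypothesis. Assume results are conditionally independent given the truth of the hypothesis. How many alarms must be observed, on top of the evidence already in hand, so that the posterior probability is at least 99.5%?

5

Prior odds = 0.033/0.967 = 33/967.
Combined Bayes factor of the evidence already in hand = (1/6) × 10 = 5/3.
Odds after that evidence = (33/967) × 5/3 = 55/967.
Target odds = 0.995/0.005 = 199.
Need 6ⁿ ≥ 199 ÷ (55/967) = 192433/55.
6⁴ = 1296 falls short of 192433/55 but 6⁵ = 7776 reaches it, so n = 5.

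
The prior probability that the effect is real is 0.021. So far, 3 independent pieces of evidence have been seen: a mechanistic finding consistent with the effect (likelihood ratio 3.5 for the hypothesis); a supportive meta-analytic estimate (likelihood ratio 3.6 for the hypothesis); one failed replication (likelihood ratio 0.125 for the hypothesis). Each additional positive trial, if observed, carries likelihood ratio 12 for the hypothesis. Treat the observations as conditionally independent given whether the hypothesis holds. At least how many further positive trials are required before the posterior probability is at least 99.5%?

Prior odds = 0.021/0.979 = 21/979.
Combined Bayes factor of the evidence already in hand = 3.5 × 3.6 × 0.125 = 1.575.
Odds after that evidence = (21/979) × 1.575 = 1323/39160.
Target odds = 0.995/0.005 = 199.
Need 12ⁿ ≥ 199 ÷ (1323/39160) = 7792840/1323.
12³ = 1728 falls short of 7792840/1323 but 12⁴ = 20736 reaches it, so n = 4.

4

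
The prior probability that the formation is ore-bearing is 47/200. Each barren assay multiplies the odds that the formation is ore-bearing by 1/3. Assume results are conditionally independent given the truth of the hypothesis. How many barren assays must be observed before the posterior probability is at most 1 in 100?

Prior odds = 0.235/0.765 = 47/153.
Likelihood ratio per barren assay = 1/3.
Target posterior odds = 0.01/0.99 = 1/99.
Need (47/153) × (1/3)ⁿ ≤ 1/99, i.e. (1/3)ⁿ ≤ 17/517.
(1/3)³ = 1/27 is still above 17/517 but (1/3)⁴ = 1/81 is at or below it, so n = 4.

4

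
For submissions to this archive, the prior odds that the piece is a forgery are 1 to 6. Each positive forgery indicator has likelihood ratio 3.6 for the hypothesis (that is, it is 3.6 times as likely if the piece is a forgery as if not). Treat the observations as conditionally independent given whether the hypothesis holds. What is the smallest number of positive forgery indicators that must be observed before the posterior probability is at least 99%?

Prior odds = 1/6.
Likelihood ratio per positive forgery indicator = 3.6.
Target odds: 0.99 ÷ 0.01 = 99.
Need (1/6) × 3.6ⁿ ≥ 99, i.e. 3.6ⁿ ≥ 594.
3.6⁴ = 167.9616 falls short of 594 but 3.6⁵ = 604.66176 reaches it, so n = 5.

5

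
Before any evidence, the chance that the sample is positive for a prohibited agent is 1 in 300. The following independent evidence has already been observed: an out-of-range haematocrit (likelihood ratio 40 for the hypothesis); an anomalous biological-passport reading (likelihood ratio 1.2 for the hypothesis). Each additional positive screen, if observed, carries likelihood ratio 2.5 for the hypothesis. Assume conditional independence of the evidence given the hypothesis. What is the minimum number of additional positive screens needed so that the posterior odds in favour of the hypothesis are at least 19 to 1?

Prior odds = (1/300)/(299/300) = 1/299.
Combined Bayes factor of the evidence already in hand = 40 × 1.2 = 48.
Odds after that evidence = (1/299) × 48 = 48/299.
Target odds = 19.
Need 2.5ⁿ ≥ 19 ÷ (48/299) = 5681/48.
2.5⁵ = 97.65625 falls short of 5681/48 but 2.5⁶ = 244.140625 reaches it, so n = 6.

6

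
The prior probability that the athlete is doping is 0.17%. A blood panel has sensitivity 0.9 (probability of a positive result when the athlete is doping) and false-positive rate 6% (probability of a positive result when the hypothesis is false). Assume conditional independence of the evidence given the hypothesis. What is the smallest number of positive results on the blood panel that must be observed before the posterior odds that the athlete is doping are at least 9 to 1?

4

Prior odds = 0.0017/0.9983 = 17/9983.
Likelihood ratio of a positive result = 0.9/0.06 = 15.
Target odds = 9.
Need (17/9983) × 15ⁿ ≥ 9, i.e. 15ⁿ ≥ 89847/17.
15³ = 3375 falls short of 89847/17 but 15⁴ = 50625 reaches it, so n = 4.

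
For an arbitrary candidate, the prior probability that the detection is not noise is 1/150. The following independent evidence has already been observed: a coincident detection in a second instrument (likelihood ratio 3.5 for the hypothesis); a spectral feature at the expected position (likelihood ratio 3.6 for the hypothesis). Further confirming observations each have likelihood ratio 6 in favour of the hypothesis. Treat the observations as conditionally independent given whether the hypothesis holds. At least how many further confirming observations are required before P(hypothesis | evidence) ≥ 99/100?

Prior odds = (1/150)/(149/150) = 1/149.
Combined Bayes factor of the evidence already in hand = 3.5 × 3.6 = 12.6.
Odds after that evidence = (1/149) × 12.6 = 63/745.
Target odds = 0.99/0.01 = 99.
Need 6ⁿ ≥ 99 ÷ (63/745) = 8195/7.
6³ = 216 falls short of 8195/7 but 6⁴ = 1296 reaches it, so n = 4.

4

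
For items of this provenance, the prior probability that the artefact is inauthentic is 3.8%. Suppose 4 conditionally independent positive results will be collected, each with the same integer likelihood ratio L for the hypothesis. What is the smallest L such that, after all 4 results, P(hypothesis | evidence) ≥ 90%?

4

Prior odds = 0.038/0.962 = 19/481.
Target odds = 0.9/0.1 = 9.
Need L⁴ ≥ 9 ÷ (19/481) = 4329/19.
3⁴ = 81 < 4329/19 ≤ 256 = 4⁴, so L = 4.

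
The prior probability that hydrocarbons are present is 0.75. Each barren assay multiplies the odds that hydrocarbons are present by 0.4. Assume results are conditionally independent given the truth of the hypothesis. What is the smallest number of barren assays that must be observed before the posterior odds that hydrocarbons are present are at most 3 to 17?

4

Prior odds = 0.75/0.25 = 3.
Likelihood ratio per barren assay = 0.4.
Target odds = 3/17.
Need 3 × 0.4ⁿ ≤ 3/17, i.e. 0.4ⁿ ≤ 1/17.
0.4³ = 0.064 is still above 1/17 but 0.4⁴ = 0.0256 is at or below it, so n = 4.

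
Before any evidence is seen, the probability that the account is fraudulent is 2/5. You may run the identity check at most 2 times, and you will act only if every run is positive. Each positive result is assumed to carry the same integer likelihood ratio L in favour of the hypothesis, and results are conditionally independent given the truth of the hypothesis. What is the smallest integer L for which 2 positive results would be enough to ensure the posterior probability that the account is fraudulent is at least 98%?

9

Prior odds = 0.4/0.6 = 2/3.
Target odds = 0.98/0.02 = 49.
Need L² ≥ 49 ÷ (2/3) = 73.5.
8² = 64 < 73.5 ≤ 81 = 9², so L = 9.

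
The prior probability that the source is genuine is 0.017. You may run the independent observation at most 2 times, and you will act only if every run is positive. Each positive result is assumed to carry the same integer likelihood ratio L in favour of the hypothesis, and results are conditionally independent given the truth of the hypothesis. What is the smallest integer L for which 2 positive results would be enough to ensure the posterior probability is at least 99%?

76

Prior odds = 0.017/0.983 = 17/983.
Target odds = 0.99/0.01 = 99.
Need L² ≥ 99 ÷ (17/983) = 97317/17.
75² = 5625 < 97317/17 ≤ 5776 = 76², so L = 76.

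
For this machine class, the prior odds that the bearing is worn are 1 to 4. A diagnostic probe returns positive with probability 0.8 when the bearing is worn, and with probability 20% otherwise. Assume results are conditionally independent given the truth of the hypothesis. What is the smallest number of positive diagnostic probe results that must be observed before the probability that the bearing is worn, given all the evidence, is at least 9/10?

3

Prior odds = 0.25.
Likelihood ratio of a positive result = 0.8/0.2 = 4.
Target odds: 0.9 ÷ 0.1 = 9.
Require 4ⁿ ≥ 9 ÷ 0.25 = 36.
4² = 16 falls short of 36 but 4³ = 64 reaches it, so n = 3.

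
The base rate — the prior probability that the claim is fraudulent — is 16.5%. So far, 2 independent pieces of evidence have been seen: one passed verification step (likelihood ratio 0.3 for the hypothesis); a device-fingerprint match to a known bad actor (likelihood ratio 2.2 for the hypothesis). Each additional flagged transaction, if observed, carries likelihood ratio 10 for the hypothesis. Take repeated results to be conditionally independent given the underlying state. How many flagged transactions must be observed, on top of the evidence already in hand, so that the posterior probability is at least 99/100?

3

Prior odds = 0.165/0.835 = 33/167.
Combined Bayes factor of the evidence already in hand = 0.3 × 2.2 = 0.66.
Odds after that evidence = (33/167) × 0.66 = 1089/8350.
Target odds = 0.99/0.01 = 99.
Need 10ⁿ ≥ 99 ÷ (1089/8350) = 8350/11.
10² = 100 falls short of 8350/11 but 10³ = 1000 reaches it, so n = 3.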